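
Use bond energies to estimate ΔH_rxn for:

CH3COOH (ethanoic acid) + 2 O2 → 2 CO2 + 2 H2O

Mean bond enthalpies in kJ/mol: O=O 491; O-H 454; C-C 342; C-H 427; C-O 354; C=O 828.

ΔH ≈ −887 kJ

Bonds broken (reactants):
  C-C: 1 × 342 = 342
  C-H: 3 × 427 = 1281
  C-O: 1 × 354 = 354
  C=O: 1 × 828 = 828
  O-H: 1 × 454 = 454
  O=O: 2 × 491 = 982
  Σ(broken) = 4241 kJ
Bonds formed (products):
  C=O: 4 × 828 = 3312
  O-H: 4 × 454 = 1816
  Σ(formed) = 5128 kJ
ΔH = Σ(broken) − Σ(formed) = 4241 − 5128 = −887 kJ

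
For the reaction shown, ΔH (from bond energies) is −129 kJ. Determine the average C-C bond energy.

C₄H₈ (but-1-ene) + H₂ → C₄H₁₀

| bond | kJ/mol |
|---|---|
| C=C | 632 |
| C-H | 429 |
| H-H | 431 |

D(C-C) ≈ 334 kJ/mol

Let D be the C-C bond energy.
Σ(broken) = 2×D + 8×429 + 1×632 + 1×431 = 4495 + 2D
Σ(formed) = 3×D + 10×429 = 4290 + 3D
ΔH = Σ(broken) − Σ(formed) = (4495 + 2D) − (4290 + 3D) = +205 − D
Setting this equal to −129 kJ gives D = 334 kJ/mol.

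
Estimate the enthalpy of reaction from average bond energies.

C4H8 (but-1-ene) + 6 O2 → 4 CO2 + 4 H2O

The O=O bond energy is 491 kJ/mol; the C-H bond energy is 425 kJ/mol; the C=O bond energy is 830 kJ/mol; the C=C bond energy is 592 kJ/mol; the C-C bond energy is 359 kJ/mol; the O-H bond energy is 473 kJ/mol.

ΔH ≈ −2768 kJ

Bonds broken (reactants):
  C-C: 2 × 359 = 718
  C-H: 8 × 425 = 3400
  C=C: 1 × 592 = 592
  O=O: 6 × 491 = 2946
  Σ(broken) = 7656 kJ
Bonds formed (products):
  C=O: 8 × 830 = 6640
  O-H: 8 × 473 = 3784
  Σ(formed) = 10424 kJ
ΔH = Σ(broken) − Σ(formed) = 7656 − 10424 = −2768 kJ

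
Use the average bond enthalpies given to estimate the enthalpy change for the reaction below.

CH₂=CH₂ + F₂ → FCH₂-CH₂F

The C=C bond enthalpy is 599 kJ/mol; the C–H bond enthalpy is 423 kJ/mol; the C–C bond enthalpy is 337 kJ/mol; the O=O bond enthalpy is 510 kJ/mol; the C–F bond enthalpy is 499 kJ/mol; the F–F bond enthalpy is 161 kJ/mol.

ΔH ≈ −575 kJ

Bonds broken (reactants):
  C–H: 4 × 423 = 1692
  C=C: 1 × 599 = 599
  F–F: 1 × 161 = 161
  Σ(broken) = 2452 kJ
Bonds formed (products):
  C–C: 1 × 337 = 337
  C–F: 2 × 499 = 998
  C–H: 4 × 423 = 1692
  Σ(formed) = 3027 kJ
ΔH = Σ(broken) − Σ(formed) = 2452 − 3027 = −575 kJ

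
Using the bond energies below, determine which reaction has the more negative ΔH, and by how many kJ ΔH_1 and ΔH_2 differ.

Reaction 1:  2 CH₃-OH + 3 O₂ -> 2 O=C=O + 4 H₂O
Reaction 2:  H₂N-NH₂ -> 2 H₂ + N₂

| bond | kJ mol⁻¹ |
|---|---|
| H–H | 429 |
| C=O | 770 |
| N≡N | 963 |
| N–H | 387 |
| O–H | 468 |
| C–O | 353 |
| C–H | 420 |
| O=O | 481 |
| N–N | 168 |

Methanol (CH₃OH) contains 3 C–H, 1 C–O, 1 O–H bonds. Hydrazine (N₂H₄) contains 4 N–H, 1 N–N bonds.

Reaction 1, by 1114 kJ

Reaction 1:
  Bonds broken (reactants):
    C–H: 6 × 420 = 2520
    C–O: 2 × 353 = 706
    O–H: 2 × 468 = 936
    O=O: 3 × 481 = 1443
    Σ(broken) = 5605 kJ
  Bonds formed (products):
    C=O: 4 × 770 = 3080
    O–H: 8 × 468 = 3744
    Σ(formed) = 6824 kJ
  ΔH_1 = 5605 − 6824 = −1219 kJ
Reaction 2:
  Bonds broken (reactants):
    N–H: 4 × 387 = 1548
    N–N: 1 × 168 = 168
    Σ(broken) = 1716 kJ
  Bonds formed (products):
    H–H: 2 × 429 = 858
    N≡N: 1 × 963 = 963
    Σ(formed) = 1821 kJ
  ΔH_2 = 1716 − 1821 = −105 kJ
ΔH_1 − ΔH_2 = −1114 kJ, so reaction 1 has the more negative ΔH; |ΔH_1 − ΔH_2| = 1114 kJ.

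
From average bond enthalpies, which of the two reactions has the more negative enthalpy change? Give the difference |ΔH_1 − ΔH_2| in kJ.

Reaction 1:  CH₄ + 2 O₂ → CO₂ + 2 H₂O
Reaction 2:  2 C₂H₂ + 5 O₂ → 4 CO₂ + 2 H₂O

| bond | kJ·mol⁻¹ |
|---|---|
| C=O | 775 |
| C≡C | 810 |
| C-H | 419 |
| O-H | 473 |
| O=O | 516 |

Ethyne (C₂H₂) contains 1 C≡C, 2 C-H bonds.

Reaction 1:
  Bonds broken (reactants):
    C-H: 4 × 419 = 1676
    O=O: 2 × 516 = 1032
    Σ(broken) = 2708 kJ
  Bonds formed (products):
    C=O: 2 × 775 = 1550
    O-H: 4 × 473 = 1892
    Σ(formed) = 3442 kJ
  ΔH_1 = 2708 − 3442 = −734 kJ
Reaction 2:
  Bonds broken (reactants):
    C≡C: 2 × 810 = 1620
    C-H: 4 × 419 = 1676
    O=O: 5 × 516 = 2580
    Σ(broken) = 5876 kJ
  Bonds formed (products):
    C=O: 8 × 775 = 6200
    O-H: 4 × 473 = 1892
    Σ(formed) = 8092 kJ
  ΔH_2 = 5876 − 8092 = −2216 kJ
ΔH_1 − ΔH_2 = +1482 kJ, so reaction 2 has the more negative ΔH; |ΔH_1 − ΔH_2| = 1482 kJ.

Reaction 2, by 1482 kJ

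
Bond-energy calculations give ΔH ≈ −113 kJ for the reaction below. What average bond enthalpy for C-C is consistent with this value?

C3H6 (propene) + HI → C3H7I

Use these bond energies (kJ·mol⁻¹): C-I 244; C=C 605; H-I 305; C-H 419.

D(C-C) ≈ 360 kJ/mol

Let D be the C-C bond energy.
Σ(broken) = 1×D + 6×419 + 1×605 + 1×305 = 3424 + D
Σ(formed) = 2×D + 7×419 + 1×244 = 3177 + 2D
ΔH = Σ(broken) − Σ(formed) = (3424 + D) − (3177 + 2D) = +247 − D
Setting this equal to −113 kJ gives D = 360 kJ/mol.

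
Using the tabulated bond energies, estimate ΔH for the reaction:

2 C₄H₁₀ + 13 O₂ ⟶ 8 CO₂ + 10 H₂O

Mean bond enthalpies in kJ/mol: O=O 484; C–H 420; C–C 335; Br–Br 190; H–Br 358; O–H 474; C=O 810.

ΔH ≈ −5738 kJ

Bonds broken (reactants):
  C–C: 6 × 335 = 2010
  C–H: 20 × 420 = 8400
  O=O: 13 × 484 = 6292
  Σ(broken) = 16702 kJ
Bonds formed (products):
  C=O: 16 × 810 = 12960
  O–H: 20 × 474 = 9480
  Σ(formed) = 22440 kJ
ΔH = Σ(broken) − Σ(formed) = 16702 − 22440 = −5738 kJ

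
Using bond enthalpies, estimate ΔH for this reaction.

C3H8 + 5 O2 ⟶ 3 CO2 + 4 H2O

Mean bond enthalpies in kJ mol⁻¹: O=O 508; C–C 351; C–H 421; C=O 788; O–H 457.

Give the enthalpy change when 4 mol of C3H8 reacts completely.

ΔH = −7096 kJ

Bonds broken (reactants):
  C–C: 2 × 351 = 702
  C–H: 8 × 421 = 3368
  O=O: 5 × 508 = 2540
  Σ(broken) = 6610 kJ
Bonds formed (products):
  C=O: 6 × 788 = 4728
  O–H: 8 × 457 = 3656
  Σ(formed) = 8384 kJ
ΔH = Σ(broken) − Σ(formed) = 6610 − 8384 = −1774 kJ
For 4× the reaction as written: 4 × (−1774) = −7096 kJ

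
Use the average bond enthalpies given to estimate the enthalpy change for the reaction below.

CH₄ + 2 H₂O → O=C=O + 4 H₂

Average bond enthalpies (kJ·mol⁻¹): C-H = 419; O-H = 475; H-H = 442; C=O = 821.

Bonds broken (reactants):
  C-H: 4 × 419 = 1676
  O-H: 4 × 475 = 1900
  Σ(broken) = 3576 kJ
Bonds formed (products):
  C=O: 2 × 821 = 1642
  H-H: 4 × 442 = 1768
  Σ(formed) = 3410 kJ
ΔH = Σ(broken) − Σ(formed) = 3576 − 3410 = +166 kJ

ΔH ≈ +166 kJ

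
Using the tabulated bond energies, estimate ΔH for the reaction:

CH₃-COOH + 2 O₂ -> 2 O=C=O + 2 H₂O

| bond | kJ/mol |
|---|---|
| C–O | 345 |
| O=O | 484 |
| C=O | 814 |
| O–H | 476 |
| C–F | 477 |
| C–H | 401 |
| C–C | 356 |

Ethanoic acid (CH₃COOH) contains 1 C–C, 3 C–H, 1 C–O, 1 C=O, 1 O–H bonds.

Bonds broken (reactants):
  C–C: 1 × 356 = 356
  C–H: 3 × 401 = 1203
  C–O: 1 × 345 = 345
  C=O: 1 × 814 = 814
  O–H: 1 × 476 = 476
  O=O: 2 × 484 = 968
  Σ(broken) = 4162 kJ
Bonds formed (products):
  C=O: 4 × 814 = 3256
  O–H: 4 × 476 = 1904
  Σ(formed) = 5160 kJ
ΔH = Σ(broken) − Σ(formed) = 4162 − 5160 = −998 kJ

ΔH ≈ −998 kJ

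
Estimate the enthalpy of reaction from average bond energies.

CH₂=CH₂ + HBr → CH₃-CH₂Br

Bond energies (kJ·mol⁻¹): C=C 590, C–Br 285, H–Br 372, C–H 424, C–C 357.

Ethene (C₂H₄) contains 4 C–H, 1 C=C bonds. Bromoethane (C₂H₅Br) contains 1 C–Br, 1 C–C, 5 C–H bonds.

Bonds broken (reactants):
  C–H: 4 × 424 = 1696
  C=C: 1 × 590 = 590
  H–Br: 1 × 372 = 372
  Σ(broken) = 2658 kJ
Bonds formed (products):
  C–Br: 1 × 285 = 285
  C–C: 1 × 357 = 357
  C–H: 5 × 424 = 2120
  Σ(formed) = 2762 kJ
ΔH = Σ(broken) − Σ(formed) = 2658 − 2762 = −104 kJ

ΔH ≈ −104 kJ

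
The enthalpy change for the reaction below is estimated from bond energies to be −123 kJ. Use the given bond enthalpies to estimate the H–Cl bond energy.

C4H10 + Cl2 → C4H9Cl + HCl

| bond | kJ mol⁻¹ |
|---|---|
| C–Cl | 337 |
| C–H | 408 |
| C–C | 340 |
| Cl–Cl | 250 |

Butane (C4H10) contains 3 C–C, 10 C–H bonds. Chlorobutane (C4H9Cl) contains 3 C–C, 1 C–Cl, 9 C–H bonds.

Let D be the H–Cl bond energy.
Σ(broken) = 3×340 + 10×408 + 1×250 = 5350
Σ(formed) = 3×340 + 1×337 + 9×408 + 1×D = 5029 + D
ΔH = Σ(broken) − Σ(formed) = (5350) − (5029 + D) = +321 − D
Setting this equal to −123 kJ gives D = 444 kJ/mol.

D(H–Cl) ≈ 444 kJ/mol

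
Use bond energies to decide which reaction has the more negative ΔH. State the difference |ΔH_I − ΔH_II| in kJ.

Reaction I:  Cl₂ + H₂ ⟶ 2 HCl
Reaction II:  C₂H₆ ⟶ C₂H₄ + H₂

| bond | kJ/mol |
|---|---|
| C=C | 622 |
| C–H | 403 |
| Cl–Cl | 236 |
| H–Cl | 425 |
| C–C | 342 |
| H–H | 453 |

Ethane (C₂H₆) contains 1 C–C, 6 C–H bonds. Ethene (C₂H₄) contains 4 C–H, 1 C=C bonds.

Reaction I, by 234 kJ

Reaction I:
  Bonds broken (reactants):
    Cl–Cl: 1 × 236 = 236
    H–H: 1 × 453 = 453
    Σ(broken) = 689 kJ
  Bonds formed (products):
    H–Cl: 2 × 425 = 850
    Σ(formed) = 850 kJ
  ΔH_I = 689 − 850 = −161 kJ
Reaction II:
  Bonds broken (reactants):
    C–C: 1 × 342 = 342
    C–H: 6 × 403 = 2418
    Σ(broken) = 2760 kJ
  Bonds formed (products):
    C–H: 4 × 403 = 1612
    C=C: 1 × 622 = 622
    H–H: 1 × 453 = 453
    Σ(formed) = 2687 kJ
  ΔH_II = 2760 − 2687 = +73 kJ
ΔH_I − ΔH_II = −234 kJ, so reaction I has the more negative ΔH; |ΔH_I − ΔH_II| = 234 kJ.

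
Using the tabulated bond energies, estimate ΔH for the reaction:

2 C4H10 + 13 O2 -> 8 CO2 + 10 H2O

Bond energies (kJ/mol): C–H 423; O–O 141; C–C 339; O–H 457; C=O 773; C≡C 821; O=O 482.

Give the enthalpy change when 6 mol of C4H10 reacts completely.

Bonds broken (reactants):
  C–C: 6 × 339 = 2034
  C–H: 20 × 423 = 8460
  O=O: 13 × 482 = 6266
  Σ(broken) = 16760 kJ
Bonds formed (products):
  C=O: 16 × 773 = 12368
  O–H: 20 × 457 = 9140
  Σ(formed) = 21508 kJ
ΔH = Σ(broken) − Σ(formed) = 16760 − 21508 = −4748 kJ
For 3× the reaction as written: 3 × (−4748) = −14244 kJ

ΔH = −14244 kJ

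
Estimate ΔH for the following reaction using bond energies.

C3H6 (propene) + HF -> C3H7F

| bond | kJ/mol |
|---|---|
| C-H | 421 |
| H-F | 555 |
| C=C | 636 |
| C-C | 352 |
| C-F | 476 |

Bonds broken (reactants):
  C-C: 1 × 352 = 352
  C-H: 6 × 421 = 2526
  C=C: 1 × 636 = 636
  H-F: 1 × 555 = 555
  Σ(broken) = 4069 kJ
Bonds formed (products):
  C-C: 2 × 352 = 704
  C-F: 1 × 476 = 476
  C-H: 7 × 421 = 2947
  Σ(formed) = 4127 kJ
ΔH = Σ(broken) − Σ(formed) = 4069 − 4127 = −58 kJ

ΔH ≈ −58 kJ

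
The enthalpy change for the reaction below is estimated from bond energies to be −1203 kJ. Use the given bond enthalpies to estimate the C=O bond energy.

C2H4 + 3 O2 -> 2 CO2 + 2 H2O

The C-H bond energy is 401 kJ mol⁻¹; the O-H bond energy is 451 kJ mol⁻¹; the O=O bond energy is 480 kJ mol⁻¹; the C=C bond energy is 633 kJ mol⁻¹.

Let D be the C=O bond energy.
Σ(broken) = 4×401 + 1×633 + 3×480 = 3677
Σ(formed) = 4×D + 4×451 = 1804 + 4D
ΔH = Σ(broken) − Σ(formed) = (3677) − (1804 + 4D) = +1873 − 4D
Setting this equal to −1203 kJ gives 4D = 3076, so D = 769 kJ/mol.

D(C=O) ≈ 769 kJ/mol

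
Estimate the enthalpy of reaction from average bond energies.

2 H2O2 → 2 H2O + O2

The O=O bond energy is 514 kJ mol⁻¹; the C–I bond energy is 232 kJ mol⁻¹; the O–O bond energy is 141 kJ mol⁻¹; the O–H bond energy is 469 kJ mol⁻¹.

ΔH ≈ −232 kJ

Bonds broken (reactants):
  O–H: 4 × 469 = 1876
  O–O: 2 × 141 = 282
  Σ(broken) = 2158 kJ
Bonds formed (products):
  O–H: 4 × 469 = 1876
  O=O: 1 × 514 = 514
  Σ(formed) = 2390 kJ
ΔH = Σ(broken) − Σ(formed) = 2158 − 2390 = −232 kJ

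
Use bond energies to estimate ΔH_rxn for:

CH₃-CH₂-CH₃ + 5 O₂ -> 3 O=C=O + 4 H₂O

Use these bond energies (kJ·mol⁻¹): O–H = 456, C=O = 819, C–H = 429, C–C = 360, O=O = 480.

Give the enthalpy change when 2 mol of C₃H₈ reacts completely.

ΔH = −4020 kJ

Bonds broken (reactants):
  C–C: 2 × 360 = 720
  C–H: 8 × 429 = 3432
  O=O: 5 × 480 = 2400
  Σ(broken) = 6552 kJ
Bonds formed (products):
  C=O: 6 × 819 = 4914
  O–H: 8 × 456 = 3648
  Σ(formed) = 8562 kJ
ΔH = Σ(broken) − Σ(formed) = 6552 − 8562 = −2010 kJ
For 2× the reaction as written: 2 × (−2010) = −4020 kJ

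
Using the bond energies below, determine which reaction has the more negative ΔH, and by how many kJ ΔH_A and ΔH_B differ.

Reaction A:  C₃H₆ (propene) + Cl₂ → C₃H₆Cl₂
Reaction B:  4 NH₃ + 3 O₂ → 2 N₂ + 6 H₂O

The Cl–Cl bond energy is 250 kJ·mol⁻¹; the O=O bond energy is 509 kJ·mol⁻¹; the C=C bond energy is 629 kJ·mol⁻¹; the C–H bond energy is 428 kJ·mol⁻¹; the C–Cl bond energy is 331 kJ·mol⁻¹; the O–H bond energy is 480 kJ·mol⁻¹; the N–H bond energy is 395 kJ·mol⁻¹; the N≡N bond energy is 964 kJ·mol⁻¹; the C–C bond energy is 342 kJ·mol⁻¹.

Reaction A:
  Bonds broken (reactants):
    C–C: 1 × 342 = 342
    C–H: 6 × 428 = 2568
    C=C: 1 × 629 = 629
    Cl–Cl: 1 × 250 = 250
    Σ(broken) = 3789 kJ
  Bonds formed (products):
    C–C: 2 × 342 = 684
    C–Cl: 2 × 331 = 662
    C–H: 6 × 428 = 2568
    Σ(formed) = 3914 kJ
  ΔH_A = 3789 − 3914 = −125 kJ
Reaction B:
  Bonds broken (reactants):
    N–H: 12 × 395 = 4740
    O=O: 3 × 509 = 1527
    Σ(broken) = 6267 kJ
  Bonds formed (products):
    N≡N: 2 × 964 = 1928
    O–H: 12 × 480 = 5760
    Σ(formed) = 7688 kJ
  ΔH_B = 6267 − 7688 = −1421 kJ
ΔH_A − ΔH_B = +1296 kJ, so reaction B has the more negative ΔH; |ΔH_A − ΔH_B| = 1296 kJ.

Reaction B, by 1296 kJ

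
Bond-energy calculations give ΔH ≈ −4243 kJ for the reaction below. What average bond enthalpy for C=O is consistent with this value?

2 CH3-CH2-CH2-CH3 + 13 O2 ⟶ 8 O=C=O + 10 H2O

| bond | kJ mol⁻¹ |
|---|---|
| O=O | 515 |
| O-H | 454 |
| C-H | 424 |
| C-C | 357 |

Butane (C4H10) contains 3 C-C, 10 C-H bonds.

Let D be the C=O bond energy.
Σ(broken) = 6×357 + 20×424 + 13×515 = 17317
Σ(formed) = 16×D + 20×454 = 9080 + 16D
ΔH = Σ(broken) − Σ(formed) = (17317) − (9080 + 16D) = +8237 − 16D
Setting this equal to −4243 kJ gives 16D = 12480, so D = 780 kJ/mol.

D(C=O) ≈ 780 kJ/mol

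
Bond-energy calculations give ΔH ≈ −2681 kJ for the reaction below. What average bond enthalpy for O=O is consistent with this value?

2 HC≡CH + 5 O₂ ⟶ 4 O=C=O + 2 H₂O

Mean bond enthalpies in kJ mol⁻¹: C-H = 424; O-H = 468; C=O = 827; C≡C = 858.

Let D be the O=O bond energy.
Σ(broken) = 2×858 + 4×424 + 5×D = 3412 + 5D
Σ(formed) = 8×827 + 4×468 = 8488
ΔH = Σ(broken) − Σ(formed) = (3412 + 5D) − (8488) = −5076 + 5D
Setting this equal to −2681 kJ gives 5D = 2395, so D = 479 kJ/mol.

D(O=O) ≈ 479 kJ/mol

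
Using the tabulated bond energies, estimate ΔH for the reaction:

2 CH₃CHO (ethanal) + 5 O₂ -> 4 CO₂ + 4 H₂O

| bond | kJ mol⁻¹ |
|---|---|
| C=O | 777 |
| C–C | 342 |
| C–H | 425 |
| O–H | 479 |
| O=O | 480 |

Bonds broken (reactants):
  C–C: 2 × 342 = 684
  C–H: 8 × 425 = 3400
  C=O: 2 × 777 = 1554
  O=O: 5 × 480 = 2400
  Σ(broken) = 8038 kJ
Bonds formed (products):
  C=O: 8 × 777 = 6216
  O–H: 8 × 479 = 3832
  Σ(formed) = 10048 kJ
ΔH = Σ(broken) − Σ(formed) = 8038 − 10048 = −2010 kJ

ΔH ≈ −2010 kJ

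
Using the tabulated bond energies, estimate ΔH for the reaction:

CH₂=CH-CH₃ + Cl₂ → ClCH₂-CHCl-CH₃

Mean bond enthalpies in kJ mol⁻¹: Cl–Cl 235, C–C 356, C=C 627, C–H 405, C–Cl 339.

ΔH ≈ −172 kJ

Bonds broken (reactants):
  C–C: 1 × 356 = 356
  C–H: 6 × 405 = 2430
  C=C: 1 × 627 = 627
  Cl–Cl: 1 × 235 = 235
  Σ(broken) = 3648 kJ
Bonds formed (products):
  C–C: 2 × 356 = 712
  C–Cl: 2 × 339 = 678
  C–H: 6 × 405 = 2430
  Σ(formed) = 3820 kJ
ΔH = Σ(broken) − Σ(formed) = 3648 − 3820 = −172 kJ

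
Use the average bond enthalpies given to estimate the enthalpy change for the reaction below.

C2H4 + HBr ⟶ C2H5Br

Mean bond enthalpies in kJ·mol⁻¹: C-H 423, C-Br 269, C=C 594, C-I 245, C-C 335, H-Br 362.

ΔH ≈ −71 kJ

Bonds broken (reactants):
  C-H: 4 × 423 = 1692
  C=C: 1 × 594 = 594
  H-Br: 1 × 362 = 362
  Σ(broken) = 2648 kJ
Bonds formed (products):
  C-Br: 1 × 269 = 269
  C-C: 1 × 335 = 335
  C-H: 5 × 423 = 2115
  Σ(formed) = 2719 kJ
ΔH = Σ(broken) − Σ(formed) = 2648 − 2719 = −71 kJ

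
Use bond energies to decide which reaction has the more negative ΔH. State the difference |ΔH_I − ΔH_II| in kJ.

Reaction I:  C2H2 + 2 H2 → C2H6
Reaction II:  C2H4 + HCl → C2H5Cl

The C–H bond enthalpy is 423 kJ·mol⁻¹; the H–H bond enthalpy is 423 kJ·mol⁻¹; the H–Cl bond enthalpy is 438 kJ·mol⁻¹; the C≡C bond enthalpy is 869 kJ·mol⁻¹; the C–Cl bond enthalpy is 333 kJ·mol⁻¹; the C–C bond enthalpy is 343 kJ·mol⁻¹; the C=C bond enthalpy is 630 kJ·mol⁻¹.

Reaction I:
  Bonds broken (reactants):
    C≡C: 1 × 869 = 869
    C–H: 2 × 423 = 846
    H–H: 2 × 423 = 846
    Σ(broken) = 2561 kJ
  Bonds formed (products):
    C–C: 1 × 343 = 343
    C–H: 6 × 423 = 2538
    Σ(formed) = 2881 kJ
  ΔH_I = 2561 − 2881 = −320 kJ
Reaction II:
  Bonds broken (reactants):
    C–H: 4 × 423 = 1692
    C=C: 1 × 630 = 630
    H–Cl: 1 × 438 = 438
    Σ(broken) = 2760 kJ
  Bonds formed (products):
    C–C: 1 × 343 = 343
    C–Cl: 1 × 333 = 333
    C–H: 5 × 423 = 2115
    Σ(formed) = 2791 kJ
  ΔH_II = 2760 − 2791 = −31 kJ
ΔH_I − ΔH_II = −289 kJ, so reaction I has the more negative ΔH; |ΔH_I − ΔH_II| = 289 kJ.

Reaction I, by 289 kJ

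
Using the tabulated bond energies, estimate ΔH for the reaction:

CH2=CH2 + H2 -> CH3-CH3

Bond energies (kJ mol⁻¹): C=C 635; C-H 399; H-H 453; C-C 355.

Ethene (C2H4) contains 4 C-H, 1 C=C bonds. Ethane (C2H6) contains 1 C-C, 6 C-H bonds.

ΔH ≈ −65 kJ

Bonds broken (reactants):
  C-H: 4 × 399 = 1596
  C=C: 1 × 635 = 635
  H-H: 1 × 453 = 453
  Σ(broken) = 2684 kJ
Bonds formed (products):
  C-C: 1 × 355 = 355
  C-H: 6 × 399 = 2394
  Σ(formed) = 2749 kJ
ΔH = Σ(broken) − Σ(formed) = 2684 − 2749 = −65 kJ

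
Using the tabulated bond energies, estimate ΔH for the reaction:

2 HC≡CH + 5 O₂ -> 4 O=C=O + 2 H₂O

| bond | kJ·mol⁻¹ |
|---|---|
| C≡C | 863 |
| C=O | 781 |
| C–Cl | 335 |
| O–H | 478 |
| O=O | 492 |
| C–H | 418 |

Bonds broken (reactants):
  C≡C: 2 × 863 = 1726
  C–H: 4 × 418 = 1672
  O=O: 5 × 492 = 2460
  Σ(broken) = 5858 kJ
Bonds formed (products):
  C=O: 8 × 781 = 6248
  O–H: 4 × 478 = 1912
  Σ(formed) = 8160 kJ
ΔH = Σ(broken) − Σ(formed) = 5858 − 8160 = −2302 kJ

ΔH ≈ −2302 kJ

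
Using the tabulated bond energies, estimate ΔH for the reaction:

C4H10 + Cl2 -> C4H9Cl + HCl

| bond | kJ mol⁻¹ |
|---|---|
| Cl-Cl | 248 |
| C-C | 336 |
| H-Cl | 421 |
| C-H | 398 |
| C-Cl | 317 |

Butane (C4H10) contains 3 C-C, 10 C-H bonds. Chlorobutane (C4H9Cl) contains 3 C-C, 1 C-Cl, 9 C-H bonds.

Bonds broken (reactants):
  C-C: 3 × 336 = 1008
  C-H: 10 × 398 = 3980
  Cl-Cl: 1 × 248 = 248
  Σ(broken) = 5236 kJ
Bonds formed (products):
  C-C: 3 × 336 = 1008
  C-Cl: 1 × 317 = 317
  C-H: 9 × 398 = 3582
  H-Cl: 1 × 421 = 421
  Σ(formed) = 5328 kJ
ΔH = Σ(broken) − Σ(formed) = 5236 − 5328 = −92 kJ

ΔH ≈ −92 kJ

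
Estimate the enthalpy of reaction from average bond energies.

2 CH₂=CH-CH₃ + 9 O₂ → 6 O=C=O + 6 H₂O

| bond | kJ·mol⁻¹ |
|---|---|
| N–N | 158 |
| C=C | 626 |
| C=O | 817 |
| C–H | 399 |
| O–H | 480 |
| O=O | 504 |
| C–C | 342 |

Bonds broken (reactants):
  C–C: 2 × 342 = 684
  C–H: 12 × 399 = 4788
  C=C: 2 × 626 = 1252
  O=O: 9 × 504 = 4536
  Σ(broken) = 11260 kJ
Bonds formed (products):
  C=O: 12 × 817 = 9804
  O–H: 12 × 480 = 5760
  Σ(formed) = 15564 kJ
ΔH = Σ(broken) − Σ(formed) = 11260 − 15564 = −4304 kJ

ΔH ≈ −4304 kJ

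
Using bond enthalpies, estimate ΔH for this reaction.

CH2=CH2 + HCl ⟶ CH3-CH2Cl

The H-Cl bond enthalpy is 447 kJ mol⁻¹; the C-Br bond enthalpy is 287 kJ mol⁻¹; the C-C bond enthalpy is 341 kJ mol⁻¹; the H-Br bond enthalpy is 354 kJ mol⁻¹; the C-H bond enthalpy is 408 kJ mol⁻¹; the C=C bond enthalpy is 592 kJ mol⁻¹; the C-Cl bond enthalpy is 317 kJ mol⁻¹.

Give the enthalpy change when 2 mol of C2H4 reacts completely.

Bonds broken (reactants):
  C-H: 4 × 408 = 1632
  C=C: 1 × 592 = 592
  H-Cl: 1 × 447 = 447
  Σ(broken) = 2671 kJ
Bonds formed (products):
  C-C: 1 × 341 = 341
  C-Cl: 1 × 317 = 317
  C-H: 5 × 408 = 2040
  Σ(formed) = 2698 kJ
ΔH = Σ(broken) − Σ(formed) = 2671 − 2698 = −27 kJ
For 2× the reaction as written: 2 × (−27) = −54 kJ

ΔH = −54 kJ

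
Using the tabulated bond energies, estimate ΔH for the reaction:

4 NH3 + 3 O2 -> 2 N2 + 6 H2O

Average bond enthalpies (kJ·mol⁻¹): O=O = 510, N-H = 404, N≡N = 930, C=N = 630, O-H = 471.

ΔH ≈ −1134 kJ

Bonds broken (reactants):
  N-H: 12 × 404 = 4848
  O=O: 3 × 510 = 1530
  Σ(broken) = 6378 kJ
Bonds formed (products):
  N≡N: 2 × 930 = 1860
  O-H: 12 × 471 = 5652
  Σ(formed) = 7512 kJ
ΔH = Σ(broken) − Σ(formed) = 6378 − 7512 = −1134 kJ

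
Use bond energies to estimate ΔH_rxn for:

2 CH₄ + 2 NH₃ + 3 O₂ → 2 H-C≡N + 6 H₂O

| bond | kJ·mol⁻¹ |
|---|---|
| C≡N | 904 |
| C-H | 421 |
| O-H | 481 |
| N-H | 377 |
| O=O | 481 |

ΔH ≈ −1349 kJ

Bonds broken (reactants):
  C-H: 8 × 421 = 3368
  N-H: 6 × 377 = 2262
  O=O: 3 × 481 = 1443
  Σ(broken) = 7073 kJ
Bonds formed (products):
  C≡N: 2 × 904 = 1808
  C-H: 2 × 421 = 842
  O-H: 12 × 481 = 5772
  Σ(formed) = 8422 kJ
ΔH = Σ(broken) − Σ(formed) = 7073 − 8422 = −1349 kJ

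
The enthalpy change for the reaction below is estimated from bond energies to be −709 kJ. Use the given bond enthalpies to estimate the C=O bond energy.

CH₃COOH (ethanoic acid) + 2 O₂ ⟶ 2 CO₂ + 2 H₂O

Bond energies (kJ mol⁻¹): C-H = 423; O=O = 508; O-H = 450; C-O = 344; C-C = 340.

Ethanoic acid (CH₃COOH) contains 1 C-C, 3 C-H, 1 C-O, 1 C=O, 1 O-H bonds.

D(C=O) ≈ 776 kJ/mol

Let D be the C=O bond energy.
Σ(broken) = 1×340 + 3×423 + 1×344 + 1×D + 1×450 + 2×508 = 3419 + D
Σ(formed) = 4×D + 4×450 = 1800 + 4D
ΔH = Σ(broken) − Σ(formed) = (3419 + D) − (1800 + 4D) = +1619 − 3D
Setting this equal to −709 kJ gives 3D = 2328, so D = 776 kJ/mol.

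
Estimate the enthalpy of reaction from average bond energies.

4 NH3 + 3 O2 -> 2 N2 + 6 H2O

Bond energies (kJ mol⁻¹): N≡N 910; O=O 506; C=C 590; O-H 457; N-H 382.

Bonds broken (reactants):
  N-H: 12 × 382 = 4584
  O=O: 3 × 506 = 1518
  Σ(broken) = 6102 kJ
Bonds formed (products):
  N≡N: 2 × 910 = 1820
  O-H: 12 × 457 = 5484
  Σ(formed) = 7304 kJ
ΔH = Σ(broken) − Σ(formed) = 6102 − 7304 = −1202 kJ

ΔH ≈ −1202 kJ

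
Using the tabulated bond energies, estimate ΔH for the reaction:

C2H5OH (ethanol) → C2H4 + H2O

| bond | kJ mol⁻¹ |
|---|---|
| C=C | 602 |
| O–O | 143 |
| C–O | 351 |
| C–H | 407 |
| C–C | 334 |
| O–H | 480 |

ΔH ≈ +10 kJ

Bonds broken (reactants):
  C–C: 1 × 334 = 334
  C–H: 5 × 407 = 2035
  C–O: 1 × 351 = 351
  O–H: 1 × 480 = 480
  Σ(broken) = 3200 kJ
Bonds formed (products):
  C–H: 4 × 407 = 1628
  C=C: 1 × 602 = 602
  O–H: 2 × 480 = 960
  Σ(formed) = 3190 kJ
ΔH = Σ(broken) − Σ(formed) = 3200 − 3190 = +10 kJ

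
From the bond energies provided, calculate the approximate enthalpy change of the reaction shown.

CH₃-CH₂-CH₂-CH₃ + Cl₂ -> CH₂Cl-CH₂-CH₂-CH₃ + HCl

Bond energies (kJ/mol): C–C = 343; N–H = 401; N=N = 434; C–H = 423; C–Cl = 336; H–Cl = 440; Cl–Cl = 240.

ΔH ≈ −113 kJ

Bonds broken (reactants):
  C–C: 3 × 343 = 1029
  C–H: 10 × 423 = 4230
  Cl–Cl: 1 × 240 = 240
  Σ(broken) = 5499 kJ
Bonds formed (products):
  C–C: 3 × 343 = 1029
  C–Cl: 1 × 336 = 336
  C–H: 9 × 423 = 3807
  H–Cl: 1 × 440 = 440
  Σ(formed) = 5612 kJ
ΔH = Σ(broken) − Σ(formed) = 5499 − 5612 = −113 kJ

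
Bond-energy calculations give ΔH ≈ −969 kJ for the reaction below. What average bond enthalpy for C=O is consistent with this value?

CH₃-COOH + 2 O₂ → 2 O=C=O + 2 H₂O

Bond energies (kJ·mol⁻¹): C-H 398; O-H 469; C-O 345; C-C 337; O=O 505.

D(C=O) ≈ 816 kJ/mol

Let D be the C=O bond energy.
Σ(broken) = 1×337 + 3×398 + 1×345 + 1×D + 1×469 + 2×505 = 3355 + D
Σ(formed) = 4×D + 4×469 = 1876 + 4D
ΔH = Σ(broken) − Σ(formed) = (3355 + D) − (1876 + 4D) = +1479 − 3D
Setting this equal to −969 kJ gives 3D = 2448, so D = 816 kJ/mol.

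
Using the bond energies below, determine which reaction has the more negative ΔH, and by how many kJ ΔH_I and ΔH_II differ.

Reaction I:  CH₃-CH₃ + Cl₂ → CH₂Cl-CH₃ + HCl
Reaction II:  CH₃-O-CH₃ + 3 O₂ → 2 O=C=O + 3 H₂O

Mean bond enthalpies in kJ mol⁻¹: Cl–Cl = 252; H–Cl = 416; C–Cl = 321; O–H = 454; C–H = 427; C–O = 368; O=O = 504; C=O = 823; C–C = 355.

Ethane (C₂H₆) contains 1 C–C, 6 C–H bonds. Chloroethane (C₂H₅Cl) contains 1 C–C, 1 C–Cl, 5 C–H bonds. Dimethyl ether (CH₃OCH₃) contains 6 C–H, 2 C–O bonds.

Reaction I:
  Bonds broken (reactants):
    C–C: 1 × 355 = 355
    C–H: 6 × 427 = 2562
    Cl–Cl: 1 × 252 = 252
    Σ(broken) = 3169 kJ
  Bonds formed (products):
    C–C: 1 × 355 = 355
    C–Cl: 1 × 321 = 321
    C–H: 5 × 427 = 2135
    H–Cl: 1 × 416 = 416
    Σ(formed) = 3227 kJ
  ΔH_I = 3169 − 3227 = −58 kJ
Reaction II:
  Bonds broken (reactants):
    C–H: 6 × 427 = 2562
    C–O: 2 × 368 = 736
    O=O: 3 × 504 = 1512
    Σ(broken) = 4810 kJ
  Bonds formed (products):
    C=O: 4 × 823 = 3292
    O–H: 6 × 454 = 2724
    Σ(formed) = 6016 kJ
  ΔH_II = 4810 − 6016 = −1206 kJ
ΔH_I − ΔH_II = +1148 kJ, so reaction II has the more negative ΔH; |ΔH_I − ΔH_II| = 1148 kJ.

Reaction II, by 1148 kJ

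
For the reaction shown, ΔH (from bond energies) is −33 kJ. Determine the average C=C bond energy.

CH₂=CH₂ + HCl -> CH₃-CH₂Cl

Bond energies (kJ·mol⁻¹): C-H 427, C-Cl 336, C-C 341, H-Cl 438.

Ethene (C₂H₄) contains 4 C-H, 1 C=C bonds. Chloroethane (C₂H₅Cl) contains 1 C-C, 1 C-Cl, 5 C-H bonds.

D(C=C) ≈ 633 kJ/mol

Let D be the C=C bond energy.
Σ(broken) = 4×427 + 1×D + 1×438 = 2146 + D
Σ(formed) = 1×341 + 1×336 + 5×427 = 2812
ΔH = Σ(broken) − Σ(formed) = (2146 + D) − (2812) = −666 + D
Setting this equal to −33 kJ gives D = 633 kJ/mol.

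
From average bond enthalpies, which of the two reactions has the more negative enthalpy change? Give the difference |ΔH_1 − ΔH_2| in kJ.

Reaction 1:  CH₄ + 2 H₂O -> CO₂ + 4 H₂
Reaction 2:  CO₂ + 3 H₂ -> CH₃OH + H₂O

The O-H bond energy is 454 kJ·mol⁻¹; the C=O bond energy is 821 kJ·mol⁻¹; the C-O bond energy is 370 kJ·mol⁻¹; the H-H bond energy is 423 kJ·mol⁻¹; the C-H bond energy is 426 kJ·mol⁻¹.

Reaction 1:
  Bonds broken (reactants):
    C-H: 4 × 426 = 1704
    O-H: 4 × 454 = 1816
    Σ(broken) = 3520 kJ
  Bonds formed (products):
    C=O: 2 × 821 = 1642
    H-H: 4 × 423 = 1692
    Σ(formed) = 3334 kJ
  ΔH_1 = 3520 − 3334 = +186 kJ
Reaction 2:
  Bonds broken (reactants):
    C=O: 2 × 821 = 1642
    H-H: 3 × 423 = 1269
    Σ(broken) = 2911 kJ
  Bonds formed (products):
    C-H: 3 × 426 = 1278
    C-O: 1 × 370 = 370
    O-H: 3 × 454 = 1362
    Σ(formed) = 3010 kJ
  ΔH_2 = 2911 − 3010 = −99 kJ
ΔH_1 − ΔH_2 = +285 kJ, so reaction 2 has the more negative ΔH; |ΔH_1 − ΔH_2| = 285 kJ.

Reaction 2, by 285 kJ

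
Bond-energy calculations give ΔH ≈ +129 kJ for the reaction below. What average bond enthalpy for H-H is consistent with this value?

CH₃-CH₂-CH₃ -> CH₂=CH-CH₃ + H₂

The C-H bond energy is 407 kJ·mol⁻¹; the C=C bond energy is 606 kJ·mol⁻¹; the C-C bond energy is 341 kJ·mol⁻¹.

Let D be the H-H bond energy.
Σ(broken) = 2×341 + 8×407 = 3938
Σ(formed) = 1×341 + 6×407 + 1×606 + 1×D = 3389 + D
ΔH = Σ(broken) − Σ(formed) = (3938) − (3389 + D) = +549 − D
Setting this equal to +129 kJ gives D = 420 kJ/mol.

D(H-H) ≈ 420 kJ/mol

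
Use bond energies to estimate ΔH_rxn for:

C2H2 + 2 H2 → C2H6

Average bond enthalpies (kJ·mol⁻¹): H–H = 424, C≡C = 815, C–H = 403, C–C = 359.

ΔH ≈ −308 kJ

Bonds broken (reactants):
  C≡C: 1 × 815 = 815
  C–H: 2 × 403 = 806
  H–H: 2 × 424 = 848
  Σ(broken) = 2469 kJ
Bonds formed (products):
  C–C: 1 × 359 = 359
  C–H: 6 × 403 = 2418
  Σ(formed) = 2777 kJ
ΔH = Σ(broken) − Σ(formed) = 2469 − 2777 = −308 kJ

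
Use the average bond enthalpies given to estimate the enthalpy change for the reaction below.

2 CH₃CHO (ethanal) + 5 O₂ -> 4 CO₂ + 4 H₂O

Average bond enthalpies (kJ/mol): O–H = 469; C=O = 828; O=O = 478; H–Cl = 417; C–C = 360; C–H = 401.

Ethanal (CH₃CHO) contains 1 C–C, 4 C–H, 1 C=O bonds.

ΔH ≈ −2402 kJ

Bonds broken (reactants):
  C–C: 2 × 360 = 720
  C–H: 8 × 401 = 3208
  C=O: 2 × 828 = 1656
  O=O: 5 × 478 = 2390
  Σ(broken) = 7974 kJ
Bonds formed (products):
  C=O: 8 × 828 = 6624
  O–H: 8 × 469 = 3752
  Σ(formed) = 10376 kJ
ΔH = Σ(broken) − Σ(formed) = 7974 − 10376 = −2402 kJ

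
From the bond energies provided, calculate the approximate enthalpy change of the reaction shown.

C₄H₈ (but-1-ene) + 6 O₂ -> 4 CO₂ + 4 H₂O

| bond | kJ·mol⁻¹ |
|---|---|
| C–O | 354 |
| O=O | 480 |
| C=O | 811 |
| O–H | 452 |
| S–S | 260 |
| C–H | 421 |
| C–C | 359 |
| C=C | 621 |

ΔH ≈ −2517 kJ

Bonds broken (reactants):
  C–C: 2 × 359 = 718
  C–H: 8 × 421 = 3368
  C=C: 1 × 621 = 621
  O=O: 6 × 480 = 2880
  Σ(broken) = 7587 kJ
Bonds formed (products):
  C=O: 8 × 811 = 6488
  O–H: 8 × 452 = 3616
  Σ(formed) = 10104 kJ
ΔH = Σ(broken) − Σ(formed) = 7587 − 10104 = −2517 kJ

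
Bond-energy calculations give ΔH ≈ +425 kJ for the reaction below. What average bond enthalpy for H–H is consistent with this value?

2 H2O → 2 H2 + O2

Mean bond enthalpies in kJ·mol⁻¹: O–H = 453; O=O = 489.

D(H–H) ≈ 449 kJ/mol

Let D be the H–H bond energy.
Σ(broken) = 4×453 = 1812
Σ(formed) = 2×D + 1×489 = 489 + 2D
ΔH = Σ(broken) − Σ(formed) = (1812) − (489 + 2D) = +1323 − 2D
Setting this equal to +425 kJ gives 2D = 898, so D = 449 kJ/mol.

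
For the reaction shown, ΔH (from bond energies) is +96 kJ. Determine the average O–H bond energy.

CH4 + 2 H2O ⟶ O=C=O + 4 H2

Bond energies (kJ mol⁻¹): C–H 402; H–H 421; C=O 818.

Let D be the O–H bond energy.
Σ(broken) = 4×402 + 4×D = 1608 + 4D
Σ(formed) = 2×818 + 4×421 = 3320
ΔH = Σ(broken) − Σ(formed) = (1608 + 4D) − (3320) = −1712 + 4D
Setting this equal to +96 kJ gives 4D = 1808, so D = 452 kJ/mol.

D(O–H) ≈ 452 kJ/mol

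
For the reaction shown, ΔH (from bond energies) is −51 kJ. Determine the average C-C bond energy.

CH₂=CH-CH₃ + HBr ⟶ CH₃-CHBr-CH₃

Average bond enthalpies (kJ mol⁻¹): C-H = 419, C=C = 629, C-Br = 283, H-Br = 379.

Let D be the C-C bond energy.
Σ(broken) = 1×D + 6×419 + 1×629 + 1×379 = 3522 + D
Σ(formed) = 1×283 + 2×D + 7×419 = 3216 + 2D
ΔH = Σ(broken) − Σ(formed) = (3522 + D) − (3216 + 2D) = +306 − D
Setting this equal to −51 kJ gives D = 357 kJ/mol.

D(C-C) ≈ 357 kJ/mol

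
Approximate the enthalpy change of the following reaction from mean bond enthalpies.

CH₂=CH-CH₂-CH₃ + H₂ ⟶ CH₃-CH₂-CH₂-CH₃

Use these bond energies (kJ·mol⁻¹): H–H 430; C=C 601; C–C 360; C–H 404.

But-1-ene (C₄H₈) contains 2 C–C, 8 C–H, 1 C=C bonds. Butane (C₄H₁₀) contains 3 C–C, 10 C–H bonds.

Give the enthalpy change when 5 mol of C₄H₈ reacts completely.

ΔH = −685 kJ

Bonds broken (reactants):
  C–C: 2 × 360 = 720
  C–H: 8 × 404 = 3232
  C=C: 1 × 601 = 601
  H–H: 1 × 430 = 430
  Σ(broken) = 4983 kJ
Bonds formed (products):
  C–C: 3 × 360 = 1080
  C–H: 10 × 404 = 4040
  Σ(formed) = 5120 kJ
ΔH = Σ(broken) − Σ(formed) = 4983 − 5120 = −137 kJ
For 5× the reaction as written: 5 × (−137) = −685 kJ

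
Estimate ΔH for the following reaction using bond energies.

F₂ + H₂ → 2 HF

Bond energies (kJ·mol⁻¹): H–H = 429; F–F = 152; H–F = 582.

ΔH ≈ −583 kJ

Bonds broken (reactants):
  F–F: 1 × 152 = 152
  H–H: 1 × 429 = 429
  Σ(broken) = 581 kJ
Bonds formed (products):
  H–F: 2 × 582 = 1164
  Σ(formed) = 1164 kJ
ΔH = Σ(broken) − Σ(formed) = 581 − 1164 = −583 kJ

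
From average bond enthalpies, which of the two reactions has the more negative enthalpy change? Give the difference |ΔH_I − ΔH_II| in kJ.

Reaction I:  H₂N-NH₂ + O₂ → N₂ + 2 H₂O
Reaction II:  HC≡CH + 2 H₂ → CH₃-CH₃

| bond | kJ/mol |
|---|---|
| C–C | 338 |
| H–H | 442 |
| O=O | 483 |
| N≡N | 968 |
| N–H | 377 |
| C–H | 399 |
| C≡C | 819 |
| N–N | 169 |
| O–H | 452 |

Reaction I:
  Bonds broken (reactants):
    N–H: 4 × 377 = 1508
    N–N: 1 × 169 = 169
    O=O: 1 × 483 = 483
    Σ(broken) = 2160 kJ
  Bonds formed (products):
    N≡N: 1 × 968 = 968
    O–H: 4 × 452 = 1808
    Σ(formed) = 2776 kJ
  ΔH_I = 2160 − 2776 = −616 kJ
Reaction II:
  Bonds broken (reactants):
    C≡C: 1 × 819 = 819
    C–H: 2 × 399 = 798
    H–H: 2 × 442 = 884
    Σ(broken) = 2501 kJ
  Bonds formed (products):
    C–C: 1 × 338 = 338
    C–H: 6 × 399 = 2394
    Σ(formed) = 2732 kJ
  ΔH_II = 2501 − 2732 = −231 kJ
ΔH_I − ΔH_II = −385 kJ, so reaction I has the more negative ΔH; |ΔH_I − ΔH_II| = 385 kJ.

Reaction I, by 385 kJ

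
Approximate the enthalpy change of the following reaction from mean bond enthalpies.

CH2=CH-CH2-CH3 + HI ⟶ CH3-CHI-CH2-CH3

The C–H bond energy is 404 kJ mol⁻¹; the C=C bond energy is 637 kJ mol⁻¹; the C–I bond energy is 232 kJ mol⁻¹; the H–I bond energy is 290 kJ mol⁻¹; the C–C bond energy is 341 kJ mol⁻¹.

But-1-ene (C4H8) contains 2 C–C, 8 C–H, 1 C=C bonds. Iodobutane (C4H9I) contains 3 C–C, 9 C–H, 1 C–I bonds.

Bonds broken (reactants):
  C–C: 2 × 341 = 682
  C–H: 8 × 404 = 3232
  C=C: 1 × 637 = 637
  H–I: 1 × 290 = 290
  Σ(broken) = 4841 kJ
Bonds formed (products):
  C–C: 3 × 341 = 1023
  C–H: 9 × 404 = 3636
  C–I: 1 × 232 = 232
  Σ(formed) = 4891 kJ
ΔH = Σ(broken) − Σ(formed) = 4841 − 4891 = −50 kJ

ΔH ≈ −50 kJ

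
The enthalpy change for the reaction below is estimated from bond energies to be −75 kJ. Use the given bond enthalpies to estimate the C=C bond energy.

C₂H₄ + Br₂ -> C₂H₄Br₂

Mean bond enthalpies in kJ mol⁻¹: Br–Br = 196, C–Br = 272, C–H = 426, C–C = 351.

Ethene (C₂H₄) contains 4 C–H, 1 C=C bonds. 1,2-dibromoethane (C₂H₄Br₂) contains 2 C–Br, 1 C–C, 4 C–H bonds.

D(C=C) ≈ 624 kJ/mol

Let D be the C=C bond energy.
Σ(broken) = 1×196 + 4×426 + 1×D = 1900 + D
Σ(formed) = 2×272 + 1×351 + 4×426 = 2599
ΔH = Σ(broken) − Σ(formed) = (1900 + D) − (2599) = −699 + D
Setting this equal to −75 kJ gives D = 624 kJ/mol.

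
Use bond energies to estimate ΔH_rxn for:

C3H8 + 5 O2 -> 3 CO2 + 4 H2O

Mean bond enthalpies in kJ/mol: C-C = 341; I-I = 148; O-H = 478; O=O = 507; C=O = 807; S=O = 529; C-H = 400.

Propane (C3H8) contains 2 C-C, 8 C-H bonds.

Bonds broken (reactants):
  C-C: 2 × 341 = 682
  C-H: 8 × 400 = 3200
  O=O: 5 × 507 = 2535
  Σ(broken) = 6417 kJ
Bonds formed (products):
  C=O: 6 × 807 = 4842
  O-H: 8 × 478 = 3824
  Σ(formed) = 8666 kJ
ΔH = Σ(broken) − Σ(formed) = 6417 − 8666 = −2249 kJ

ΔH ≈ −2249 kJ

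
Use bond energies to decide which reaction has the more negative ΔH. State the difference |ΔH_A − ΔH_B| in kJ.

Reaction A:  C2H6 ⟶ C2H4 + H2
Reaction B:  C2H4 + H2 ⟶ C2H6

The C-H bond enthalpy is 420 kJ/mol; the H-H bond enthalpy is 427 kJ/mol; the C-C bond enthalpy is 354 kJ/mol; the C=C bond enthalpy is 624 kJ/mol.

Reaction B, by 286 kJ

Reaction A:
  Bonds broken (reactants):
    C-C: 1 × 354 = 354
    C-H: 6 × 420 = 2520
    Σ(broken) = 2874 kJ
  Bonds formed (products):
    C-H: 4 × 420 = 1680
    C=C: 1 × 624 = 624
    H-H: 1 × 427 = 427
    Σ(formed) = 2731 kJ
  ΔH_A = 2874 − 2731 = +143 kJ
Reaction B:
  Bonds broken (reactants):
    C-H: 4 × 420 = 1680
    C=C: 1 × 624 = 624
    H-H: 1 × 427 = 427
    Σ(broken) = 2731 kJ
  Bonds formed (products):
    C-C: 1 × 354 = 354
    C-H: 6 × 420 = 2520
    Σ(formed) = 2874 kJ
  ΔH_B = 2731 − 2874 = −143 kJ
ΔH_A − ΔH_B = +286 kJ, so reaction B has the more negative ΔH; |ΔH_A − ΔH_B| = 286 kJ.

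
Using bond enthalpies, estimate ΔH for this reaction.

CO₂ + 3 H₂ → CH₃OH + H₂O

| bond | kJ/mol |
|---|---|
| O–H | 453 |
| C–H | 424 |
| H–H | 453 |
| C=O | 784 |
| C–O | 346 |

Bonds broken (reactants):
  C=O: 2 × 784 = 1568
  H–H: 3 × 453 = 1359
  Σ(broken) = 2927 kJ
Bonds formed (products):
  C–H: 3 × 424 = 1272
  C–O: 1 × 346 = 346
  O–H: 3 × 453 = 1359
  Σ(formed) = 2977 kJ
ΔH = Σ(broken) − Σ(formed) = 2927 − 2977 = −50 kJ

ΔH ≈ −50 kJ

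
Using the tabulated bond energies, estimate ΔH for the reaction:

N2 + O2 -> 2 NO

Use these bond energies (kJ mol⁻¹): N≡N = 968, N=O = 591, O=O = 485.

ΔH ≈ +271 kJ

Bonds broken (reactants):
  N≡N: 1 × 968 = 968
  O=O: 1 × 485 = 485
  Σ(broken) = 1453 kJ
Bonds formed (products):
  N=O: 2 × 591 = 1182
  Σ(formed) = 1182 kJ
ΔH = Σ(broken) − Σ(formed) = 1453 − 1182 = +271 kJ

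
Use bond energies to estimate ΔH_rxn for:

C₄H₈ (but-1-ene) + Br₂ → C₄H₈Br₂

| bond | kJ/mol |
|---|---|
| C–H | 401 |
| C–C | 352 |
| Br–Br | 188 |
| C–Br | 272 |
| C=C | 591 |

ΔH ≈ −117 kJ

Bonds broken (reactants):
  Br–Br: 1 × 188 = 188
  C–C: 2 × 352 = 704
  C–H: 8 × 401 = 3208
  C=C: 1 × 591 = 591
  Σ(broken) = 4691 kJ
Bonds formed (products):
  C–Br: 2 × 272 = 544
  C–C: 3 × 352 = 1056
  C–H: 8 × 401 = 3208
  Σ(formed) = 4808 kJ
ΔH = Σ(broken) − Σ(formed) = 4691 − 4808 = −117 kJ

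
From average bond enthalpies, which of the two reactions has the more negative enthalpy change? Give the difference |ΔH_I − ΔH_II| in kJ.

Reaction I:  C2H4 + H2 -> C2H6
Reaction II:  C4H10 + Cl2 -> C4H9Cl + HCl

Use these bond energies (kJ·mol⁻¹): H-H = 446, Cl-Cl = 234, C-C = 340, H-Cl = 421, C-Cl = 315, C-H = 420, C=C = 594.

Reaction I, by 58 kJ

Reaction I:
  Bonds broken (reactants):
    C-H: 4 × 420 = 1680
    C=C: 1 × 594 = 594
    H-H: 1 × 446 = 446
    Σ(broken) = 2720 kJ
  Bonds formed (products):
    C-C: 1 × 340 = 340
    C-H: 6 × 420 = 2520
    Σ(formed) = 2860 kJ
  ΔH_I = 2720 − 2860 = −140 kJ
Reaction II:
  Bonds broken (reactants):
    C-C: 3 × 340 = 1020
    C-H: 10 × 420 = 4200
    Cl-Cl: 1 × 234 = 234
    Σ(broken) = 5454 kJ
  Bonds formed (products):
    C-C: 3 × 340 = 1020
    C-Cl: 1 × 315 = 315
    C-H: 9 × 420 = 3780
    H-Cl: 1 × 421 = 421
    Σ(formed) = 5536 kJ
  ΔH_II = 5454 − 5536 = −82 kJ
ΔH_I − ΔH_II = −58 kJ, so reaction I has the more negative ΔH; |ΔH_I − ΔH_II| = 58 kJ.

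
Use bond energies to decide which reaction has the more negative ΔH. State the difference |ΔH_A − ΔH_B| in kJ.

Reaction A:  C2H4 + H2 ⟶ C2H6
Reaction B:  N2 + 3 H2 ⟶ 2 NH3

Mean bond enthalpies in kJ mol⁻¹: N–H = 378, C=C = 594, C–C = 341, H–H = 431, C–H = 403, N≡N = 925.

Reaction A:
  Bonds broken (reactants):
    C–H: 4 × 403 = 1612
    C=C: 1 × 594 = 594
    H–H: 1 × 431 = 431
    Σ(broken) = 2637 kJ
  Bonds formed (products):
    C–C: 1 × 341 = 341
    C–H: 6 × 403 = 2418
    Σ(formed) = 2759 kJ
  ΔH_A = 2637 − 2759 = −122 kJ
Reaction B:
  Bonds broken (reactants):
    H–H: 3 × 431 = 1293
    N≡N: 1 × 925 = 925
    Σ(broken) = 2218 kJ
  Bonds formed (products):
    N–H: 6 × 378 = 2268
    Σ(formed) = 2268 kJ
  ΔH_B = 2218 − 2268 = −50 kJ
ΔH_A − ΔH_B = −72 kJ, so reaction A has the more negative ΔH; |ΔH_A − ΔH_B| = 72 kJ.

Reaction A, by 72 kJ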